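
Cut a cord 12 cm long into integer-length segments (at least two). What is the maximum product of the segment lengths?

Fill P[k] for k=2..12: at each k try every first piece i and multiply by the better of (k−i) uncut or P[k−i].
P[2] = 1*max(1,0) = 1*1 = 1
P[3] = max(1*2, 2*1) = 2
P[4] = max(1*3, 2*2, 3*1) = 4
P[5] = max(1*4, 2*3, 3*2, 4*1) = 6
P[6] = max(1*6, 2*4, 3*3, 4*2, 5*1) = 9
P[7] = max(1*9, 2*6, 3*4, 4*3, 5*2, 6*1) = 12
P[8] = max(1*12, 2*9, 3*6, …, 6*2, 7*1) = 18
P[9] = max(1*18, 2*12, 3*9, …, 7*2, 8*1) = 27
P[10] = max(1*27, 2*18, 3*12, …, 8*2, 9*1) = 36
P[11] = max(1*36, 2*27, 3*18, …, 9*2, 10*1) = 54
P[12] = max(1*54, 2*36, 3*27, …, 10*2, 11*1) = 81
One optimal split: 3 + 3 + 3 + 3; product 3*3*3*3 = 81.

81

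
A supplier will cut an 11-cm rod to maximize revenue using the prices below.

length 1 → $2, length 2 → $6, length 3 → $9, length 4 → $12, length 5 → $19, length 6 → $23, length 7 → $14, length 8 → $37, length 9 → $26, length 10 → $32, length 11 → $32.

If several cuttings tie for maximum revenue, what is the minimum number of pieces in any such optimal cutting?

2

Let r[k] be the best obtainable value from length k. For each k, try every first piece i and keep the best of price[i] + r[k−i].
r[1] = 2
r[2] = 6
r[3] = 9
r[4] = 12  (first piece 2, then r[2]=6)
r[5] = 19
r[6] = 23
r[7] = 25  (first piece 1, then r[6]=23)
r[8] = 37
r[9] = 39  (first piece 1, then r[8]=37)
r[10] = 43  (first piece 2, then r[8]=37)
r[11] = 46  (first piece 3, then r[8]=37)
Maximum revenue is $46.
Now minimize piece count subject to staying optimal: for each k, pieces[k] = 1 + min over i with p[i]+r[k−i]=r[k] of pieces[k−i].
pieces[8] = 1
pieces[9] = 2
pieces[10] = 2
pieces[11] = 2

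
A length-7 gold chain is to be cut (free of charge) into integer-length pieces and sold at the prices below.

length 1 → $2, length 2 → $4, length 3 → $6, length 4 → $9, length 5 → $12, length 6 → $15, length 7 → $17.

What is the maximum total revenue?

Consider every possible first cut. r[k] is the best of p[i]+r[k−i] over all sellable i≤k.
r[1] = 2
r[2] = 4  (first piece 1, then r[1]=2)
r[3] = 6  (first piece 1, then r[2]=4)
r[4] = 9
r[5] = 12
r[6] = 15
r[7] = 17  (first piece 1, then r[6]=15)
One optimal cutting: 6 + 1 → $15 + $2 = $17.

17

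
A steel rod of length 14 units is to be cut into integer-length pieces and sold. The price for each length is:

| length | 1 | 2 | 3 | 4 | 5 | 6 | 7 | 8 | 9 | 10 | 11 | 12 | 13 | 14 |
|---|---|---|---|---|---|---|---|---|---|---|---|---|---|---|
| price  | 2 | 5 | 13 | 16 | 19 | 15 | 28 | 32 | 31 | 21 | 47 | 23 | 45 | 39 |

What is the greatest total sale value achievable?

Let R[k] be the best obtainable value from length k. For each k, try every first piece i and keep the best of price[i] + R[k−i].
R[1] = 2
R[2] = max(2+2, 5+0) = 5
R[3] = max(2+5, 5+2, 13+0) = 13
R[4] = max(2+13, 5+5, 13+2, 16+0) = 16
R[5] = max(2+16, 5+13, 13+5, 16+2, 19+0) = 19
R[6] = max(2+19, 5+16, 13+13, 16+5, 19+2, 15+0) = 26
R[7] = max(2+26, 5+19, 13+16, …, 15+2, 28+0) = 29
R[8] = max(2+29, 5+26, 13+19, …, 28+2, 32+0) = 32
R[9] = max(2+32, 5+29, 13+26, …, 32+2, 31+0) = 39
R[10] = max(2+39, 5+32, 13+29, …, 31+2, 21+0) = 42
R[11] = max(2+42, 5+39, 13+32, …, 21+2, 47+0) = 47
R[12] = max(2+47, 5+42, 13+39, …, 47+2, 23+0) = 52
R[13] = max(2+52, 5+47, 13+42, …, 23+2, 45+0) = 55
R[14] = max(2+55, 5+52, 13+47, …, 45+2, 39+0) = 60
One optimal cutting: 11 + 3 → $47 + $13 = $60.

60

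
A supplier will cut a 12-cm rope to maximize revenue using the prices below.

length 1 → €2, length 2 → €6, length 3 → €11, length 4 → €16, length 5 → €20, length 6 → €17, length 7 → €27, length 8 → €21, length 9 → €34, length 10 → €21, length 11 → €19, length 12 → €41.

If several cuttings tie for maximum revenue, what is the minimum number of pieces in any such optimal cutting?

3

Build r[k] bottom-up: r[k] = max over allowed piece i of (p[i] + r[k−i]).
r[1] = 2
r[2] = max(2+2, 6+0) = 6
r[3] = max(2+6, 6+2, 11+0) = 11
r[4] = max(2+11, 6+6, 11+2, 16+0) = 16
r[5] = max(2+16, 6+11, 11+6, 16+2, 20+0) = 20
r[6] = max(2+20, 6+16, 11+11, 16+6, 20+2, 17+0) = 22
r[7] = max(2+22, 6+20, 11+16, …, 17+2, 27+0) = 27
r[8] = max(2+27, 6+22, 11+20, …, 27+2, 21+0) = 32
r[9] = max(2+32, 6+27, 11+22, …, 21+2, 34+0) = 36
r[10] = max(2+36, 6+32, 11+27, …, 34+2, 21+0) = 40
r[11] = max(2+40, 6+36, 11+32, …, 21+2, 19+0) = 43
r[12] = max(2+43, 6+40, 11+36, …, 19+2, 41+0) = 48
Maximum revenue is €48.
Now minimize piece count subject to staying optimal: for each k, pieces[k] = 1 + min over i with p[i]+r[k−i]=r[k] of pieces[k−i].
pieces[9] = 2
pieces[10] = 2
pieces[11] = 2
pieces[12] = 3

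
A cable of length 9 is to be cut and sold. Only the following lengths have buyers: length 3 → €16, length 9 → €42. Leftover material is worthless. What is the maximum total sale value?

Build f[k] bottom-up: f[k] = max over allowed piece i of (p[i] + f[k−i]).
f[1] = 0
f[2] = 0
f[3] = 16
f[4] = 16
f[5] = 16
f[6] = 32  (first piece 3, then f[3]=16)
f[7] = 32
f[8] = 32
f[9] = 48  (first piece 3, then f[6]=32)
One optimal cutting: 3 + 3 + 3 → €48.

48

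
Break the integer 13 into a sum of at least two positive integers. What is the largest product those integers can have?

Let f[k] be the best product for length k (with at least one cut). For each first piece i, the rest contributes max(k−i, f[k−i]).
f[2] = 1*max(1,0) = 1*1 = 1
f[3] = 1*max(2,1) = 1*2 = 2
f[4] = 2*max(2,1) = 2*2 = 4
f[5] = 2*max(3,2) = 2*3 = 6
f[6] = 3*max(3,2) = 3*3 = 9
f[7] = 2*max(5,6) = 2*6 = 12
f[8] = 2*max(6,9) = 2*9 = 18
f[9] = 3*max(6,9) = 3*9 = 27
f[10] = 2*max(8,18) = 2*18 = 36
f[11] = 2*max(9,27) = 2*27 = 54
f[12] = 3*max(9,27) = 3*27 = 81
f[13] = 2*max(11,54) = 2*54 = 108
One optimal split: 3 + 3 + 3 + 2 + 2; product 3*3*3*2*2 = 108.

108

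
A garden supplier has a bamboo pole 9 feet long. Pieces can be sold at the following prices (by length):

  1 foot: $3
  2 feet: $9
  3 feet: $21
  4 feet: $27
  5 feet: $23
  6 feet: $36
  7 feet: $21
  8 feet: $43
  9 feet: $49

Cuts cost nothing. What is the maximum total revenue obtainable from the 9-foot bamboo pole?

63

Let v[k] be the best obtainable value from length k. For each k, try every first piece i and keep the best of price[i] + v[k−i].
v[1] = 3
v[2] = 9
v[3] = 21
v[4] = 27
v[5] = 30  (first piece 1, then v[4]=27)
v[6] = 42  (first piece 3, then v[3]=21)
v[7] = 48  (first piece 3, then v[4]=27)
v[8] = 54  (first piece 4, then v[4]=27)
v[9] = 63  (first piece 3, then v[6]=42)
One optimal cutting: 3 + 3 + 3 → $21 + $21 + $21 = $63.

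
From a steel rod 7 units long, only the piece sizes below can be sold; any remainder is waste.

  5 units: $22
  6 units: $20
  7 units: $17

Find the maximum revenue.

22

Build f[k] bottom-up: f[k] = max over allowed piece i of (p[i] + f[k−i]).
f[1] = 0
f[2] = 0
f[3] = 0
f[4] = 0
f[5] = 22
f[6] = max(22+0, 20+0) = 22
f[7] = max(22+0, 20+0, 17+0) = 22
One optimal cutting: pieces 5 with 2 units of scrap → $22.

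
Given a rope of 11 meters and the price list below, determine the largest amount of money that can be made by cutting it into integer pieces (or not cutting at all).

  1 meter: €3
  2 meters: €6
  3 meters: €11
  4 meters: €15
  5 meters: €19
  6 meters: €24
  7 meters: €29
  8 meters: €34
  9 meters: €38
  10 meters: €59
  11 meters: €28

Build v[k] bottom-up: v[k] = max over allowed piece i of (p[i] + v[k−i]).
v[1] = 3
v[2] = 6  (first piece 1, then v[1]=3)
v[3] = 11
v[4] = 15
v[5] = 19
v[6] = 24
v[7] = 29
v[8] = 34
v[9] = 38
v[10] = 59
v[11] = 62  (first piece 1, then v[10]=59)
One optimal cutting: 10 + 1 → €59 + €3 = €62.

62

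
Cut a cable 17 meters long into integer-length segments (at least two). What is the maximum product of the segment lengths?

486

Fill prod[k] for k=2..17: at each k try every first piece i and multiply by the better of (k−i) uncut or prod[k−i].
prod[2] = 1*max(1,0) = 1*1 = 1
prod[3] = 1*max(2,1) = 1*2 = 2
prod[4] = 2*max(2,1) = 2*2 = 4
prod[5] = 2*max(3,2) = 2*3 = 6
prod[6] = 3*max(3,2) = 3*3 = 9
prod[7] = 2*max(5,6) = 2*6 = 12
prod[8] = 2*max(6,9) = 2*9 = 18
prod[9] = 3*max(6,9) = 3*9 = 27
prod[10] = 2*max(8,18) = 2*18 = 36
prod[11] = 2*max(9,27) = 2*27 = 54
prod[12] = 3*max(9,27) = 3*27 = 81
prod[13] = 2*max(11,54) = 2*54 = 108
prod[14] = 2*max(12,81) = 2*81 = 162
prod[15] = 3*max(12,81) = 3*81 = 243
prod[16] = 2*max(14,162) = 2*162 = 324
prod[17] = 2*max(15,243) = 2*243 = 486
One optimal split: 3 + 3 + 3 + 3 + 3 + 2; product 3*3*3*3*3*2 = 486.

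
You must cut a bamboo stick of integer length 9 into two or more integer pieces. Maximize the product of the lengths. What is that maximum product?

27

Define m[k] = max over 1≤i<k of i · max(k−i, m[k−i]); the inner max lets the remainder stay uncut if that's better.
m[2] = 1×max(1,0) = 1×1 = 1
m[3] = max(1×2, 2×1) = 2
m[4] = max(1×3, 2×2, 3×1) = 4
m[5] = max(1×4, 2×3, 3×2, 4×1) = 6
m[6] = max(1×6, 2×4, 3×3, 4×2, 5×1) = 9
m[7] = max(1×9, 2×6, 3×4, 4×3, 5×2, 6×1) = 12
m[8] = max(1×12, 2×9, 3×6, …, 6×2, 7×1) = 18
m[9] = max(1×18, 2×12, 3×9, …, 7×2, 8×1) = 27
One optimal split: 3 + 3 + 3; product 3×3×3 = 27.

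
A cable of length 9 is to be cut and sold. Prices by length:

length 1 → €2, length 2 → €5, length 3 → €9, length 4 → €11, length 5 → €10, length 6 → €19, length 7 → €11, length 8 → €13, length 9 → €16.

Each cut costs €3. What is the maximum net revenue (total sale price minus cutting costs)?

25

Build r[k] bottom-up: r[k] = max over allowed piece i of (p[i] + r[k−i]) − 3 per cut.
r[1] = 2
r[2] = 5
r[3] = 9
r[4] = 11
r[5] = 11  (first piece 2, then r[3]=9)
r[6] = 19
r[7] = 18  (first piece 1, then r[6]=19)
r[8] = 21  (first piece 2, then r[6]=19)
r[9] = 25  (first piece 3, then r[6]=19)
One optimal plan: pieces 6 + 3 (1 cut) → €28 − €3 = €25.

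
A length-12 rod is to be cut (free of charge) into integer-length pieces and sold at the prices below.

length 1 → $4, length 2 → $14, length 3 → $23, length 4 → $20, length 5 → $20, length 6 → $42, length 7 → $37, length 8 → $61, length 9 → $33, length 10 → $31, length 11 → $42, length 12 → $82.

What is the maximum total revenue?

92

Let v[k] be the best obtainable value from length k. For each k, try every first piece i and keep the best of price[i] + v[k−i].
v[1] = 4
v[2] = max(4+4, 14+0) = 14
v[3] = max(4+14, 14+4, 23+0) = 23
v[4] = max(4+23, 14+14, 23+4, 20+0) = 28
v[5] = max(4+28, 14+23, 23+14, 20+4, 20+0) = 37
v[6] = max(4+37, 14+28, 23+23, 20+14, 20+4, 42+0) = 46
v[7] = max(4+46, 14+37, 23+28, …, 42+4, 37+0) = 51
v[8] = max(4+51, 14+46, 23+37, …, 37+4, 61+0) = 61
v[9] = max(4+61, 14+51, 23+46, …, 61+4, 33+0) = 69
v[10] = max(4+69, 14+61, 23+51, …, 33+4, 31+0) = 75
v[11] = max(4+75, 14+69, 23+61, …, 31+4, 42+0) = 84
v[12] = max(4+84, 14+75, 23+69, …, 42+4, 82+0) = 92
One optimal cutting: 3 + 3 + 3 + 3 → $23 + $23 + $23 + $23 = $92.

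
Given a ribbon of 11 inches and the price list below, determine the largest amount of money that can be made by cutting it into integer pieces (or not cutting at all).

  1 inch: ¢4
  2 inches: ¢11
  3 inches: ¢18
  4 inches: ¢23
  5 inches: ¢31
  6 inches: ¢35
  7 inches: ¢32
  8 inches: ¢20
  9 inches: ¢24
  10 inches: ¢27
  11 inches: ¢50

Build r[k] bottom-up: r[k] = max over allowed piece i of (p[i] + r[k−i]).
r[1] = 4
r[2] = max(4+4, 11+0) = 11
r[3] = max(4+11, 11+4, 18+0) = 18
r[4] = max(4+18, 11+11, 18+4, 23+0) = 23
r[5] = max(4+23, 11+18, 18+11, 23+4, 31+0) = 31
r[6] = max(4+31, 11+23, 18+18, 23+11, 31+4, 35+0) = 36
r[7] = max(4+36, 11+31, 18+23, …, 35+4, 32+0) = 42
r[8] = max(4+42, 11+36, 18+31, …, 32+4, 20+0) = 49
r[9] = max(4+49, 11+42, 18+36, …, 20+4, 24+0) = 54
r[10] = max(4+54, 11+49, 18+42, …, 24+4, 27+0) = 62
r[11] = max(4+62, 11+54, 18+49, …, 27+4, 50+0) = 67
One optimal cutting: 5 + 3 + 3 → ¢31 + ¢18 + ¢18 = ¢67.

67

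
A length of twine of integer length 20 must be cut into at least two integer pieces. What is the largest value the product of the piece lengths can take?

1458

Let m[k] be the best product for length k (with at least one cut). For each first piece i, the rest contributes max(k−i, m[k−i]).
m[2] = 1*max(1,0) = 1*1 = 1
m[3] = 1*max(2,1) = 1*2 = 2
m[4] = 2*max(2,1) = 2*2 = 4
m[5] = 2*max(3,2) = 2*3 = 6
m[6] = 3*max(3,2) = 3*3 = 9
m[7] = 2*max(5,6) = 2*6 = 12
m[8] = 2*max(6,9) = 2*9 = 18
m[9] = 3*max(6,9) = 3*9 = 27
m[10] = 2*max(8,18) = 2*18 = 36
m[11] = 2*max(9,27) = 2*27 = 54
m[12] = 3*max(9,27) = 3*27 = 81
m[13] = 2*max(11,54) = 2*54 = 108
m[14] = 2*max(12,81) = 2*81 = 162
m[15] = 3*max(12,81) = 3*81 = 243
m[16] = 2*max(14,162) = 2*162 = 324
m[17] = 2*max(15,243) = 2*243 = 486
m[18] = 3*max(15,243) = 3*243 = 729
m[19] = 2*max(17,486) = 2*486 = 972
m[20] = 2*max(18,729) = 2*729 = 1458
One optimal split: 3 + 3 + 3 + 3 + 3 + 3 + 2; product 3*3*3*3*3*3*2 = 1458.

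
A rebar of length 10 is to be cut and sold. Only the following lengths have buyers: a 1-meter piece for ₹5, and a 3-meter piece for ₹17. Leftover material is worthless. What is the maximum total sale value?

Build best[k] bottom-up: best[k] = max over allowed piece i of (p[i] + best[k−i]).
best[1] = 5
best[2] = 10  (first piece 1, then best[1]=5)
best[3] = 17
best[4] = 22  (first piece 1, then best[3]=17)
best[5] = 27  (first piece 1, then best[4]=22)
best[6] = 34  (first piece 3, then best[3]=17)
best[7] = 39  (first piece 1, then best[6]=34)
best[8] = 44  (first piece 1, then best[7]=39)
best[9] = 51  (first piece 3, then best[6]=34)
best[10] = 56  (first piece 1, then best[9]=51)
One optimal cutting: 3 + 3 + 3 + 1 → ₹56.

56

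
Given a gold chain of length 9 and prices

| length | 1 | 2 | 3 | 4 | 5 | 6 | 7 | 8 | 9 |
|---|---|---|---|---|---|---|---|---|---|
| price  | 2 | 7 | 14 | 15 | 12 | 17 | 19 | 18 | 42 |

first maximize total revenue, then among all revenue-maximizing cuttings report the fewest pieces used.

Let r[k] be the best obtainable value from length k. For each k, try every first piece i and keep the best of price[i] + r[k−i].
r[1] = 2
r[2] = max(2+2, 7+0) = 7
r[3] = max(2+7, 7+2, 14+0) = 14
r[4] = max(2+14, 7+7, 14+2, 15+0) = 16
r[5] = max(2+16, 7+14, 14+7, 15+2, 12+0) = 21
r[6] = max(2+21, 7+16, 14+14, 15+7, 12+2, 17+0) = 28
r[7] = max(2+28, 7+21, 14+16, …, 17+2, 19+0) = 30
r[8] = max(2+30, 7+28, 14+21, …, 19+2, 18+0) = 35
r[9] = max(2+35, 7+30, 14+28, …, 18+2, 42+0) = 42
Maximum revenue is $42.
Now minimize piece count subject to staying optimal: for each k, pieces[k] = 1 + min over i with p[i]+r[k−i]=r[k] of pieces[k−i].
pieces[6] = 2
pieces[7] = 3
pieces[8] = 3
pieces[9] = 1

1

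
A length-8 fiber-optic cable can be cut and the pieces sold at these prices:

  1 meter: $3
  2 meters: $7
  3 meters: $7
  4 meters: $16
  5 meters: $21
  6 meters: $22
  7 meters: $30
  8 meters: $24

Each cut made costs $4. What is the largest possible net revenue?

Consider every possible first cut. v[k] is the best of p[i]+v[k−i] over all sellable i≤k, charging 4 whenever i<k.
v[1] = 3
v[2] = 7
v[3] = 7
v[4] = 16
v[5] = 21
v[6] = 22
v[7] = 30
v[8] = 29  (first piece 1, then v[7]=30)
One optimal plan: pieces 7 + 1 (1 cut) → $33 − $4 = $29.

29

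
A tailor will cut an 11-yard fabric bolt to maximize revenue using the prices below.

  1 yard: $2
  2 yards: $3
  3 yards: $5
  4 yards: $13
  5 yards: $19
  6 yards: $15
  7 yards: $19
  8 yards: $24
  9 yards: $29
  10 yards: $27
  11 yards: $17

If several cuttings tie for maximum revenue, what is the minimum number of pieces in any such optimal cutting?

Build r[k] bottom-up: r[k] = max over allowed piece i of (p[i] + r[k−i]).
r[1] = 2
r[2] = 4  (first piece 1, then r[1]=2)
r[3] = 6  (first piece 1, then r[2]=4)
r[4] = 13
r[5] = 19
r[6] = 21  (first piece 1, then r[5]=19)
r[7] = 23  (first piece 1, then r[6]=21)
r[8] = 26  (first piece 4, then r[4]=13)
r[9] = 32  (first piece 4, then r[5]=19)
r[10] = 38  (first piece 5, then r[5]=19)
r[11] = 40  (first piece 1, then r[10]=38)
Maximum revenue is $40.
Now minimize piece count subject to staying optimal: for each k, pieces[k] = 1 + min over i with p[i]+r[k−i]=r[k] of pieces[k−i].
pieces[8] = 2
pieces[9] = 2
pieces[10] = 2
pieces[11] = 3

3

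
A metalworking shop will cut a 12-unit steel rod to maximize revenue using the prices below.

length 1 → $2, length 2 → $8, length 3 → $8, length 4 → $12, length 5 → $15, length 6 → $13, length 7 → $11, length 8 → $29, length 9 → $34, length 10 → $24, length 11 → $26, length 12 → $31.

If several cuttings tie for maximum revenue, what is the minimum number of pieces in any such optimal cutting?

Let r[k] be the best obtainable value from length k. For each k, try every first piece i and keep the best of price[i] + r[k−i].
r[1] = 2
r[2] = max(2+2, 8+0) = 8
r[3] = max(2+8, 8+2, 8+0) = 10
r[4] = max(2+10, 8+8, 8+2, 12+0) = 16
r[5] = max(2+16, 8+10, 8+8, 12+2, 15+0) = 18
r[6] = max(2+18, 8+16, 8+10, 12+8, 15+2, 13+0) = 24
r[7] = max(2+24, 8+18, 8+16, …, 13+2, 11+0) = 26
r[8] = max(2+26, 8+24, 8+18, …, 11+2, 29+0) = 32
r[9] = max(2+32, 8+26, 8+24, …, 29+2, 34+0) = 34
r[10] = max(2+34, 8+32, 8+26, …, 34+2, 24+0) = 40
r[11] = max(2+40, 8+34, 8+32, …, 24+2, 26+0) = 42
r[12] = max(2+42, 8+40, 8+34, …, 26+2, 31+0) = 48
Maximum revenue is $48.
Now minimize piece count subject to staying optimal: for each k, pieces[k] = 1 + min over i with p[i]+r[k−i]=r[k] of pieces[k−i].
pieces[9] = 1
pieces[10] = 5
pieces[11] = 2
pieces[12] = 6

6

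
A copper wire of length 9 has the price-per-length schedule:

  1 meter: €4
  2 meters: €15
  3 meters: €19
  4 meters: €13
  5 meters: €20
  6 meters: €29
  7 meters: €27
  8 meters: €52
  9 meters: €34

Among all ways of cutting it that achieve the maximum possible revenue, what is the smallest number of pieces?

Let r[k] be the best obtainable value from length k. For each k, try every first piece i and keep the best of price[i] + r[k−i].
r[1] = 4
r[2] = max(4+4, 15+0) = 15
r[3] = max(4+15, 15+4, 19+0) = 19
r[4] = max(4+19, 15+15, 19+4, 13+0) = 30
r[5] = max(4+30, 15+19, 19+15, 13+4, 20+0) = 34
r[6] = max(4+34, 15+30, 19+19, 13+15, 20+4, 29+0) = 45
r[7] = max(4+45, 15+34, 19+30, …, 29+4, 27+0) = 49
r[8] = max(4+49, 15+45, 19+34, …, 27+4, 52+0) = 60
r[9] = max(4+60, 15+49, 19+45, …, 52+4, 34+0) = 64
Maximum revenue is €64.
Now minimize piece count subject to staying optimal: for each k, pieces[k] = 1 + min over i with p[i]+r[k−i]=r[k] of pieces[k−i].
pieces[6] = 3
pieces[7] = 3
pieces[8] = 4
pieces[9] = 4

4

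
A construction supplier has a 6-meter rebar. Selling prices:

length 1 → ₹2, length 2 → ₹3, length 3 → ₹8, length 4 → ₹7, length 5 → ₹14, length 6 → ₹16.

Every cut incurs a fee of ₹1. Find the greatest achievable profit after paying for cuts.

Let v[k] be the best obtainable value from length k. For each k, try every first piece i and keep the best of price[i] + v[k−i] minus the 1 cut fee when i<k.
v[1] = 2
v[2] = 3  (first piece 1, then v[1]=2)
v[3] = 8
v[4] = 9  (first piece 1, then v[3]=8)
v[5] = 14
v[6] = 16
Best is to make no cuts and sell whole for ₹16.

16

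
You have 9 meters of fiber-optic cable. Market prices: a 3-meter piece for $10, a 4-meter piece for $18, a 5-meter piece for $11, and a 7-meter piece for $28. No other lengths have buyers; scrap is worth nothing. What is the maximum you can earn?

36

Build best[k] bottom-up: best[k] = max over allowed piece i of (p[i] + best[k−i]).
best[1] = 0
best[2] = 0
best[3] = 10
best[4] = 18
best[5] = 18
best[6] = 20  (first piece 3, then best[3]=10)
best[7] = 28  (first piece 3, then best[4]=18)
best[8] = 36  (first piece 4, then best[4]=18)
best[9] = 36
One optimal cutting: pieces 4 + 4 with 1 meter of scrap → $36.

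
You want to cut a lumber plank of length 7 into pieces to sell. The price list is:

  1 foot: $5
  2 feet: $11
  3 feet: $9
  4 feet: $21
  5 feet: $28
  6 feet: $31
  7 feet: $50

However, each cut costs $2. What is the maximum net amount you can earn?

50

Consider every possible first cut. r[k] is the best of p[i]+r[k−i] over all sellable i≤k, charging 2 whenever i<k.
r[1] = 5
r[2] = max(5+5-2, 11+0) = 11
r[3] = max(5+11-2, 11+5-2, 9+0) = 14
r[4] = max(5+14-2, 11+11-2, 9+5-2, 21+0) = 21
r[5] = max(5+21-2, 11+14-2, 9+11-2, 21+5-2, 28+0) = 28
r[6] = max(5+28-2, 11+21-2, 9+14-2, 21+11-2, 28+5-2, 31+0) = 31
r[7] = max(5+31-2, 11+28-2, 9+21-2, …, 31+5-2, 50+0) = 50
Best is to make no cuts and sell whole for $50.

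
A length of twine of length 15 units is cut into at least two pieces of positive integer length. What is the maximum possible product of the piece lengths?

243

Let m[k] be the best product for length k (with at least one cut). For each first piece i, the rest contributes max(k−i, m[k−i]).
m[2] = 1×max(1,0) = 1×1 = 1
m[3] = max(1×2, 2×1) = 2
m[4] = max(1×3, 2×2, 3×1) = 4
m[5] = max(1×4, 2×3, 3×2, 4×1) = 6
m[6] = max(1×6, 2×4, 3×3, 4×2, 5×1) = 9
m[7] = max(1×9, 2×6, 3×4, 4×3, 5×2, 6×1) = 12
m[8] = max(1×12, 2×9, 3×6, …, 6×2, 7×1) = 18
m[9] = max(1×18, 2×12, 3×9, …, 7×2, 8×1) = 27
m[10] = max(1×27, 2×18, 3×12, …, 8×2, 9×1) = 36
m[11] = max(1×36, 2×27, 3×18, …, 9×2, 10×1) = 54
m[12] = max(1×54, 2×36, 3×27, …, 10×2, 11×1) = 81
m[13] = max(1×81, 2×54, 3×36, …, 11×2, 12×1) = 108
m[14] = max(1×108, 2×81, 3×54, …, 12×2, 13×1) = 162
m[15] = max(1×162, 2×108, 3×81, …, 13×2, 14×1) = 243
One optimal split: 3 + 3 + 3 + 3 + 3; product 3×3×3×3×3 = 243.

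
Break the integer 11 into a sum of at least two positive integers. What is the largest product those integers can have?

54

Define m[k] = max over 1≤i<k of i · max(k−i, m[k−i]); the inner max lets the remainder stay uncut if that's better.
m[2] = 1·max(1,0) = 1·1 = 1
m[3] = 1·max(2,1) = 1·2 = 2
m[4] = 2·max(2,1) = 2·2 = 4
m[5] = 2·max(3,2) = 2·3 = 6
m[6] = 3·max(3,2) = 3·3 = 9
m[7] = 2·max(5,6) = 2·6 = 12
m[8] = 2·max(6,9) = 2·9 = 18
m[9] = 3·max(6,9) = 3·9 = 27
m[10] = 2·max(8,18) = 2·18 = 36
m[11] = 2·max(9,27) = 2·27 = 54
One optimal split: 3 + 3 + 3 + 2; product 3·3·3·2 = 54.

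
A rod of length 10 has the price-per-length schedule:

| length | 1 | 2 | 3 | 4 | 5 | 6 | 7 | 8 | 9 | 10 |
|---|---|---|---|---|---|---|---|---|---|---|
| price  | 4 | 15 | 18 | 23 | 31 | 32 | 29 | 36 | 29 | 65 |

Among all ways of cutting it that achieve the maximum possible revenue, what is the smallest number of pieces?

5

Let r[k] be the best obtainable value from length k. For each k, try every first piece i and keep the best of price[i] + r[k−i].
r[1] = 4
r[2] = max(4+4, 15+0) = 15
r[3] = max(4+15, 15+4, 18+0) = 19
r[4] = max(4+19, 15+15, 18+4, 23+0) = 30
r[5] = max(4+30, 15+19, 18+15, 23+4, 31+0) = 34
r[6] = max(4+34, 15+30, 18+19, 23+15, 31+4, 32+0) = 45
r[7] = max(4+45, 15+34, 18+30, …, 32+4, 29+0) = 49
r[8] = max(4+49, 15+45, 18+34, …, 29+4, 36+0) = 60
r[9] = max(4+60, 15+49, 18+45, …, 36+4, 29+0) = 64
r[10] = max(4+64, 15+60, 18+49, …, 29+4, 65+0) = 75
Maximum revenue is €75.
Now minimize piece count subject to staying optimal: for each k, pieces[k] = 1 + min over i with p[i]+r[k−i]=r[k] of pieces[k−i].
pieces[7] = 4
pieces[8] = 4
pieces[9] = 5
pieces[10] = 5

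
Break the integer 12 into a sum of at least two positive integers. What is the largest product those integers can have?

81

Fill m[k] for k=2..12: at each k try every first piece i and multiply by the better of (k−i) uncut or m[k−i].
Small cases: m[2]=1, m[3]=2, m[4]=4, m[5]=6, m[6]=9, m[7]=12.
m[8] = max(1*12, 2*9, 3*6, …, 6*2, 7*1) = 18
m[9] = max(1*18, 2*12, 3*9, …, 7*2, 8*1) = 27
m[10] = max(1*27, 2*18, 3*12, …, 8*2, 9*1) = 36
m[11] = max(1*36, 2*27, 3*18, …, 9*2, 10*1) = 54
m[12] = max(1*54, 2*36, 3*27, …, 10*2, 11*1) = 81
One optimal split: 3 + 3 + 3 + 3; product 3*3*3*3 = 81.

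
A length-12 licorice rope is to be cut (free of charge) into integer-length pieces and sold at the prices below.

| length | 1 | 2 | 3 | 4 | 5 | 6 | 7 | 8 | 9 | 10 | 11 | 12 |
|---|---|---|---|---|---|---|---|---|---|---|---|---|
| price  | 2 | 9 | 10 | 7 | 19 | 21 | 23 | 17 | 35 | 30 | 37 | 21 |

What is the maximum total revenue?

Let R[k] be the best obtainable value from length k. For each k, try every first piece i and keep the best of price[i] + R[k−i].
R[1] = 2
R[2] = max(2+2, 9+0) = 9
R[3] = max(2+9, 9+2, 10+0) = 11
R[4] = max(2+11, 9+9, 10+2, 7+0) = 18
R[5] = max(2+18, 9+11, 10+9, 7+2, 19+0) = 20
R[6] = max(2+20, 9+18, 10+11, 7+9, 19+2, 21+0) = 27
R[7] = max(2+27, 9+20, 10+18, …, 21+2, 23+0) = 29
R[8] = max(2+29, 9+27, 10+20, …, 23+2, 17+0) = 36
R[9] = max(2+36, 9+29, 10+27, …, 17+2, 35+0) = 38
R[10] = max(2+38, 9+36, 10+29, …, 35+2, 30+0) = 45
R[11] = max(2+45, 9+38, 10+36, …, 30+2, 37+0) = 47
R[12] = max(2+47, 9+45, 10+38, …, 37+2, 21+0) = 54
One optimal cutting: 2 + 2 + 2 + 2 + 2 + 2 → ¢9 + ¢9 + ¢9 + ¢9 + ¢9 + ¢9 = ¢54.

54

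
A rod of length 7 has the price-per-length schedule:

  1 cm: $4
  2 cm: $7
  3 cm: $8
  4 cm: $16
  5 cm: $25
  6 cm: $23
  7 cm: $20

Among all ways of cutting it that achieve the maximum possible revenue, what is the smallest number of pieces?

Build r[k] bottom-up: r[k] = max over allowed piece i of (p[i] + r[k−i]).
r[1] = 4
r[2] = max(4+4, 7+0) = 8
r[3] = max(4+8, 7+4, 8+0) = 12
r[4] = max(4+12, 7+8, 8+4, 16+0) = 16
r[5] = max(4+16, 7+12, 8+8, 16+4, 25+0) = 25
r[6] = max(4+25, 7+16, 8+12, 16+8, 25+4, 23+0) = 29
r[7] = max(4+29, 7+25, 8+16, …, 23+4, 20+0) = 33
Maximum revenue is $33.
Now minimize piece count subject to staying optimal: for each k, pieces[k] = 1 + min over i with p[i]+r[k−i]=r[k] of pieces[k−i].
pieces[4] = 1
pieces[5] = 1
pieces[6] = 2
pieces[7] = 3

3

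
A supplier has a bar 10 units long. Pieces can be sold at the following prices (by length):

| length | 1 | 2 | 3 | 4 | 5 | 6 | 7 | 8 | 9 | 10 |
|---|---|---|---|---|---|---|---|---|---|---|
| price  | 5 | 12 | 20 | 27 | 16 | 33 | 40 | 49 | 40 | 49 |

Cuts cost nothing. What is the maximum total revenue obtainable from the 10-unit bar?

67

Build v[k] bottom-up: v[k] = max over allowed piece i of (p[i] + v[k−i]).
v[1] = 5
v[2] = 12
v[3] = 20
v[4] = 27
v[5] = 32  (first piece 1, then v[4]=27)
v[6] = 40  (first piece 3, then v[3]=20)
v[7] = 47  (first piece 3, then v[4]=27)
v[8] = 54  (first piece 4, then v[4]=27)
v[9] = 60  (first piece 3, then v[6]=40)
v[10] = 67  (first piece 3, then v[7]=47)
One optimal cutting: 4 + 3 + 3 → 27 + 20 + 20 = 67.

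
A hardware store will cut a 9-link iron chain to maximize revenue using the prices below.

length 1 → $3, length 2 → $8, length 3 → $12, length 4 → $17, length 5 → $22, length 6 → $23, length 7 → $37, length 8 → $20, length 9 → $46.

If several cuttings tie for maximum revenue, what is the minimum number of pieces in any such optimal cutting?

Build r[k] bottom-up: r[k] = max over allowed piece i of (p[i] + r[k−i]).
r[1] = 3
r[2] = 8
r[3] = 12
r[4] = 17
r[5] = 22
r[6] = 25  (first piece 1, then r[5]=22)
r[7] = 37
r[8] = 40  (first piece 1, then r[7]=37)
r[9] = 46
Maximum revenue is $46.
Now minimize piece count subject to staying optimal: for each k, pieces[k] = 1 + min over i with p[i]+r[k−i]=r[k] of pieces[k−i].
pieces[6] = 2
pieces[7] = 1
pieces[8] = 2
pieces[9] = 1

1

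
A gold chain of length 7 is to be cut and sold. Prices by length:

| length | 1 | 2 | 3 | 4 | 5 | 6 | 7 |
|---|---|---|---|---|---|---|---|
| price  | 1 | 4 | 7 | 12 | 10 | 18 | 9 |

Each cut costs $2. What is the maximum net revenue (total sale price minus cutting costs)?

17

Build v[k] bottom-up: v[k] = max over allowed piece i of (p[i] + v[k−i]) − 2 per cut.
v[1] = 1
v[2] = 4
v[3] = 7
v[4] = 12
v[5] = 11  (first piece 1, then v[4]=12)
v[6] = 18
v[7] = 17  (first piece 1, then v[6]=18)
One optimal plan: pieces 6 + 1 (1 cut) → $19 − $2 = $17.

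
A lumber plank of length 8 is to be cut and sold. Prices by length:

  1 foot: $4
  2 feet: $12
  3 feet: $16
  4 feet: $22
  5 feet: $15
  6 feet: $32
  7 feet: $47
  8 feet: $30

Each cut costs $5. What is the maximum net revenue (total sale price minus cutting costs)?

46

Let r[k] be the best obtainable value from length k. For each k, try every first piece i and keep the best of price[i] + r[k−i] minus the 5 cut fee when i<k.
r[1] = 4
r[2] = max(4+4-5, 12+0) = 12
r[3] = max(4+12-5, 12+4-5, 16+0) = 16
r[4] = max(4+16-5, 12+12-5, 16+4-5, 22+0) = 22
r[5] = max(4+22-5, 12+16-5, 16+12-5, 22+4-5, 15+0) = 23
r[6] = max(4+23-5, 12+22-5, 16+16-5, 22+12-5, 15+4-5, 32+0) = 32
r[7] = max(4+32-5, 12+23-5, 16+22-5, …, 32+4-5, 47+0) = 47
r[8] = max(4+47-5, 12+32-5, 16+23-5, …, 47+4-5, 30+0) = 46
One optimal plan: pieces 7 + 1 (1 cut) → $51 − $5 = $46.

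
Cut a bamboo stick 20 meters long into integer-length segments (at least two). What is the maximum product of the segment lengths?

Define m[k] = max over 1≤i<k of i · max(k−i, m[k−i]); the inner max lets the remainder stay uncut if that's better.
m[2] = 1·max(1,0) = 1·1 = 1
m[3] = 1·max(2,1) = 1·2 = 2
m[4] = 2·max(2,1) = 2·2 = 4
m[5] = 2·max(3,2) = 2·3 = 6
m[6] = 3·max(3,2) = 3·3 = 9
m[7] = 2·max(5,6) = 2·6 = 12
m[8] = 2·max(6,9) = 2·9 = 18
m[9] = 3·max(6,9) = 3·9 = 27
m[10] = 2·max(8,18) = 2·18 = 36
m[11] = 2·max(9,27) = 2·27 = 54
m[12] = 3·max(9,27) = 3·27 = 81
m[13] = 2·max(11,54) = 2·54 = 108
m[14] = 2·max(12,81) = 2·81 = 162
m[15] = 3·max(12,81) = 3·81 = 243
m[16] = 2·max(14,162) = 2·162 = 324
m[17] = 2·max(15,243) = 2·243 = 486
m[18] = 3·max(15,243) = 3·243 = 729
m[19] = 2·max(17,486) = 2·486 = 972
m[20] = 2·max(18,729) = 2·729 = 1458
One optimal split: 3 + 3 + 3 + 3 + 3 + 3 + 2; product 3·3·3·3·3·3·2 = 1458.

1458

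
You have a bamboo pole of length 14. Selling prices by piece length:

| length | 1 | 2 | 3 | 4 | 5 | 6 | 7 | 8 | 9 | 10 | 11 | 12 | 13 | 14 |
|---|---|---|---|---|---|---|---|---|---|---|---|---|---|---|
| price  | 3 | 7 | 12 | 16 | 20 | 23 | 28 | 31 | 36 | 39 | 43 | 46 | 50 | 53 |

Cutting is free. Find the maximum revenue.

Consider every possible first cut. R[k] is the best of p[i]+R[k−i] over all sellable i≤k.
R[1] = 3
R[2] = max(3+3, 7+0) = 7
R[3] = max(3+7, 7+3, 12+0) = 12
R[4] = max(3+12, 7+7, 12+3, 16+0) = 16
R[5] = max(3+16, 7+12, 12+7, 16+3, 20+0) = 20
R[6] = max(3+20, 7+16, 12+12, 16+7, 20+3, 23+0) = 24
R[7] = max(3+24, 7+20, 12+16, …, 23+3, 28+0) = 28
R[8] = max(3+28, 7+24, 12+20, …, 28+3, 31+0) = 32
R[9] = max(3+32, 7+28, 12+24, …, 31+3, 36+0) = 36
R[10] = max(3+36, 7+32, 12+28, …, 36+3, 39+0) = 40
R[11] = max(3+40, 7+36, 12+32, …, 39+3, 43+0) = 44
R[12] = max(3+44, 7+40, 12+36, …, 43+3, 46+0) = 48
R[13] = max(3+48, 7+44, 12+40, …, 46+3, 50+0) = 52
R[14] = max(3+52, 7+48, 12+44, …, 50+3, 53+0) = 56
One optimal cutting: 5 + 3 + 3 + 3 → $20 + $12 + $12 + $12 = $56.

56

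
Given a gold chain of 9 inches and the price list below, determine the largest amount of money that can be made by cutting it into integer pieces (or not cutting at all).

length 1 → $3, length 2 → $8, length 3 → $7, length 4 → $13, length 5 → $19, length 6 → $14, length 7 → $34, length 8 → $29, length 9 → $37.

42

Let best[k] be the best obtainable value from length k. For each k, try every first piece i and keep the best of price[i] + best[k−i].
best[1] = 3
best[2] = max(3+3, 8+0) = 8
best[3] = max(3+8, 8+3, 7+0) = 11
best[4] = max(3+11, 8+8, 7+3, 13+0) = 16
best[5] = max(3+16, 8+11, 7+8, 13+3, 19+0) = 19
best[6] = max(3+19, 8+16, 7+11, 13+8, 19+3, 14+0) = 24
best[7] = max(3+24, 8+19, 7+16, …, 14+3, 34+0) = 34
best[8] = max(3+34, 8+24, 7+19, …, 34+3, 29+0) = 37
best[9] = max(3+37, 8+34, 7+24, …, 29+3, 37+0) = 42
One optimal cutting: 7 + 2 → $34 + $8 = $42.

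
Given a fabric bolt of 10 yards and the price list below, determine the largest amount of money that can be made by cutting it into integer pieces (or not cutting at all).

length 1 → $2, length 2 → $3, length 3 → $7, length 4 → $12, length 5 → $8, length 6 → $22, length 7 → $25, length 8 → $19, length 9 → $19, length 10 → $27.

34

Let R[k] be the best obtainable value from length k. For each k, try every first piece i and keep the best of price[i] + R[k−i].
R[1] = 2
R[2] = 4  (first piece 1, then R[1]=2)
R[3] = 7
R[4] = 12
R[5] = 14  (first piece 1, then R[4]=12)
R[6] = 22
R[7] = 25
R[8] = 27  (first piece 1, then R[7]=25)
R[9] = 29  (first piece 1, then R[8]=27)
R[10] = 34  (first piece 4, then R[6]=22)
One optimal cutting: 6 + 4 → $22 + $12 = $34.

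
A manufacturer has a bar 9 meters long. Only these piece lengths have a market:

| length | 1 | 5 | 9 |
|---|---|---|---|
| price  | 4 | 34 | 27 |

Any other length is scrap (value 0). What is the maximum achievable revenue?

50

Let f[k] be the best obtainable value from length k. For each k, try every first piece i and keep the best of price[i] + f[k−i].
f[1] = 4
f[2] = 8  (first piece 1, then f[1]=4)
f[3] = 12  (first piece 1, then f[2]=8)
f[4] = 16  (first piece 1, then f[3]=12)
f[5] = 34
f[6] = 38  (first piece 1, then f[5]=34)
f[7] = 42  (first piece 1, then f[6]=38)
f[8] = 46  (first piece 1, then f[7]=42)
f[9] = 50  (first piece 1, then f[8]=46)
One optimal cutting: 5 + 1 + 1 + 1 + 1 → 50.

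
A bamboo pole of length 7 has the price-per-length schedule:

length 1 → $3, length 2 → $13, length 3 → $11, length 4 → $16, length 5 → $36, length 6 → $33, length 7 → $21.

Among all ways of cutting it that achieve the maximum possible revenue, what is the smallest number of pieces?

Consider every possible first cut. r[k] is the best of p[i]+r[k−i] over all sellable i≤k.
r[1] = 3
r[2] = 13
r[3] = 16  (first piece 1, then r[2]=13)
r[4] = 26  (first piece 2, then r[2]=13)
r[5] = 36
r[6] = 39  (first piece 1, then r[5]=36)
r[7] = 49  (first piece 2, then r[5]=36)
Maximum revenue is $49.
Now minimize piece count subject to staying optimal: for each k, pieces[k] = 1 + min over i with p[i]+r[k−i]=r[k] of pieces[k−i].
pieces[4] = 2
pieces[5] = 1
pieces[6] = 2
pieces[7] = 2

2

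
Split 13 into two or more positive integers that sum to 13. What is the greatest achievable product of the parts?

Fill f[k] for k=2..13: at each k try every first piece i and multiply by the better of (k−i) uncut or f[k−i].
f[2] = 1×max(1,0) = 1×1 = 1
f[3] = max(1×2, 2×1) = 2
f[4] = max(1×3, 2×2, 3×1) = 4
f[5] = max(1×4, 2×3, 3×2, 4×1) = 6
f[6] = max(1×6, 2×4, 3×3, 4×2, 5×1) = 9
f[7] = max(1×9, 2×6, 3×4, 4×3, 5×2, 6×1) = 12
f[8] = max(1×12, 2×9, 3×6, …, 6×2, 7×1) = 18
f[9] = max(1×18, 2×12, 3×9, …, 7×2, 8×1) = 27
f[10] = max(1×27, 2×18, 3×12, …, 8×2, 9×1) = 36
f[11] = max(1×36, 2×27, 3×18, …, 9×2, 10×1) = 54
f[12] = max(1×54, 2×36, 3×27, …, 10×2, 11×1) = 81
f[13] = max(1×81, 2×54, 3×36, …, 11×2, 12×1) = 108
One optimal split: 3 + 3 + 3 + 2 + 2; product 3×3×3×2×2 = 108.

108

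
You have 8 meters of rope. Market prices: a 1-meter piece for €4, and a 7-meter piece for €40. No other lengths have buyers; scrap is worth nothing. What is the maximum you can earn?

Build best[k] bottom-up: best[k] = max over allowed piece i of (p[i] + best[k−i]).
best[1] = 4
best[2] = 8  (first piece 1, then best[1]=4)
best[3] = 12  (first piece 1, then best[2]=8)
best[4] = 16  (first piece 1, then best[3]=12)
best[5] = 20  (first piece 1, then best[4]=16)
best[6] = 24  (first piece 1, then best[5]=20)
best[7] = 40
best[8] = 44  (first piece 1, then best[7]=40)
One optimal cutting: 7 + 1 → €44.

44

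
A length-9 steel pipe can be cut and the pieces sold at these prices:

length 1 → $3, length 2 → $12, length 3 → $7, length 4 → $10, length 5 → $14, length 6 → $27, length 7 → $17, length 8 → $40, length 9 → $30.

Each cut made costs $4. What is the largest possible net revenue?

Consider every possible first cut. v[k] is the best of p[i]+v[k−i] over all sellable i≤k, charging 4 whenever i<k.
v[1] = 3
v[2] = 12
v[3] = 11  (first piece 1, then v[2]=12)
v[4] = 20  (first piece 2, then v[2]=12)
v[5] = 19  (first piece 1, then v[4]=20)
v[6] = 28  (first piece 2, then v[4]=20)
v[7] = 27  (first piece 1, then v[6]=28)
v[8] = 40
v[9] = 39  (first piece 1, then v[8]=40)
One optimal plan: pieces 8 + 1 (1 cut) → $43 − $4 = $39.

39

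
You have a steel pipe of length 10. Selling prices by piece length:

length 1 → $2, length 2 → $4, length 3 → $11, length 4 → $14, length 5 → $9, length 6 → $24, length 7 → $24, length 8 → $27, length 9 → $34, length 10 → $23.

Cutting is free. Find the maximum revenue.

Build R[k] bottom-up: R[k] = max over allowed piece i of (p[i] + R[k−i]).
R[1] = 2
R[2] = max(2+2, 4+0) = 4
R[3] = max(2+4, 4+2, 11+0) = 11
R[4] = max(2+11, 4+4, 11+2, 14+0) = 14
R[5] = max(2+14, 4+11, 11+4, 14+2, 9+0) = 16
R[6] = max(2+16, 4+14, 11+11, 14+4, 9+2, 24+0) = 24
R[7] = max(2+24, 4+16, 11+14, …, 24+2, 24+0) = 26
R[8] = max(2+26, 4+24, 11+16, …, 24+2, 27+0) = 28
R[9] = max(2+28, 4+26, 11+24, …, 27+2, 34+0) = 35
R[10] = max(2+35, 4+28, 11+26, …, 34+2, 23+0) = 38
One optimal cutting: 6 + 4 → $24 + $14 = $38.

38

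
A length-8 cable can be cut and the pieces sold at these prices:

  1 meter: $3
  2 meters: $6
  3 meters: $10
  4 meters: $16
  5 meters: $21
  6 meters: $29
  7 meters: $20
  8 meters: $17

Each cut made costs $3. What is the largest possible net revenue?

32

Let net[k] be the best obtainable value from length k. For each k, try every first piece i and keep the best of price[i] + net[k−i] minus the 3 cut fee when i<k.
net[1] = 3
net[2] = max(3+3-3, 6+0) = 6
net[3] = max(3+6-3, 6+3-3, 10+0) = 10
net[4] = max(3+10-3, 6+6-3, 10+3-3, 16+0) = 16
net[5] = max(3+16-3, 6+10-3, 10+6-3, 16+3-3, 21+0) = 21
net[6] = max(3+21-3, 6+16-3, 10+10-3, 16+6-3, 21+3-3, 29+0) = 29
net[7] = max(3+29-3, 6+21-3, 10+16-3, …, 29+3-3, 20+0) = 29
net[8] = max(3+29-3, 6+29-3, 10+21-3, …, 20+3-3, 17+0) = 32
One optimal plan: pieces 6 + 2 (1 cut) → $35 − $3 = $32.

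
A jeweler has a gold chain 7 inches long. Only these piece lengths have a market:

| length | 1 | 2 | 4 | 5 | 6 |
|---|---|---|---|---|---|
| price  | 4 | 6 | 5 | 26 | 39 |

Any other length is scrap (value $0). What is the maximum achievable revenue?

Consider every possible first cut. f[k] is the best of p[i]+f[k−i] over all sellable i≤k.
f[1] = 4
f[2] = 8  (first piece 1, then f[1]=4)
f[3] = 12  (first piece 1, then f[2]=8)
f[4] = 16  (first piece 1, then f[3]=12)
f[5] = 26
f[6] = 39
f[7] = 43  (first piece 1, then f[6]=39)
One optimal cutting: 6 + 1 → $43.

43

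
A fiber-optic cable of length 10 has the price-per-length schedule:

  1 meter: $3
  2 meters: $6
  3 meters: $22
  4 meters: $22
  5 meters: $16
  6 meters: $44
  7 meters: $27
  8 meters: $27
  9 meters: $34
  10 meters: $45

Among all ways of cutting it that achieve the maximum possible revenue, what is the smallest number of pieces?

3

Build r[k] bottom-up: r[k] = max over allowed piece i of (p[i] + r[k−i]).
r[1] = 3
r[2] = max(3+3, 6+0) = 6
r[3] = max(3+6, 6+3, 22+0) = 22
r[4] = max(3+22, 6+6, 22+3, 22+0) = 25
r[5] = max(3+25, 6+22, 22+6, 22+3, 16+0) = 28
r[6] = max(3+28, 6+25, 22+22, 22+6, 16+3, 44+0) = 44
r[7] = max(3+44, 6+28, 22+25, …, 44+3, 27+0) = 47
r[8] = max(3+47, 6+44, 22+28, …, 27+3, 27+0) = 50
r[9] = max(3+50, 6+47, 22+44, …, 27+3, 34+0) = 66
r[10] = max(3+66, 6+50, 22+47, …, 34+3, 45+0) = 69
Maximum revenue is $69.
Now minimize piece count subject to staying optimal: for each k, pieces[k] = 1 + min over i with p[i]+r[k−i]=r[k] of pieces[k−i].
pieces[7] = 2
pieces[8] = 2
pieces[9] = 2
pieces[10] = 3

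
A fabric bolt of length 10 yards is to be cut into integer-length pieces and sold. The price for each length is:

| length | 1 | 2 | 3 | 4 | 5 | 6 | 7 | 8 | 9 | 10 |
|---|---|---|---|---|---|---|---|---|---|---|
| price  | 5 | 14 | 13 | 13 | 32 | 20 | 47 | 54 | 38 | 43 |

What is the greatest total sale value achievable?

Build best[k] bottom-up: best[k] = max over allowed piece i of (p[i] + best[k−i]).
best[1] = 5
best[2] = 14
best[3] = 19  (first piece 1, then best[2]=14)
best[4] = 28  (first piece 2, then best[2]=14)
best[5] = 33  (first piece 1, then best[4]=28)
best[6] = 42  (first piece 2, then best[4]=28)
best[7] = 47  (first piece 1, then best[6]=42)
best[8] = 56  (first piece 2, then best[6]=42)
best[9] = 61  (first piece 1, then best[8]=56)
best[10] = 70  (first piece 2, then best[8]=56)
One optimal cutting: 2 + 2 + 2 + 2 + 2 → $14 + $14 + $14 + $14 + $14 = $70.

70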